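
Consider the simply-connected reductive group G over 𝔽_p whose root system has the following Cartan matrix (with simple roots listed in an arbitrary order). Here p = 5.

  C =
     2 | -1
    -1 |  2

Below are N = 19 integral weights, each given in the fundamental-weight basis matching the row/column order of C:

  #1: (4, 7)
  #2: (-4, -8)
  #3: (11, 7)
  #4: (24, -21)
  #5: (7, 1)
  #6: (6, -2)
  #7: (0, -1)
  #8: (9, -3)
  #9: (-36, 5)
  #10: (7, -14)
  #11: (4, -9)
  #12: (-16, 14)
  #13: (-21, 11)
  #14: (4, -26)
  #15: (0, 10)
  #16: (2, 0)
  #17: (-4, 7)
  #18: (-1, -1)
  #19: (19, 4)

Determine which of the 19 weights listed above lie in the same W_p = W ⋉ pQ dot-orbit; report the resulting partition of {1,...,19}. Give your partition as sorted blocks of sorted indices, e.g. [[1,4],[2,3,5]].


Root system A_2: the 2×2 matrix C matches after relabeling.

Ā_5 reps of the 19 weights (A_2, coords as presented):

  λ_1+ρ ↦ (0, 3);  λ_2+ρ ↦ (0, 2);  λ_3+ρ ↦ (0, 2);  λ_4+ρ ↦ (0, 0);  λ_5+ρ ↦ (0, 3);  λ_6+ρ ↦ (3, 1);  λ_7+ρ ↦ (1, 0);  λ_8+ρ ↦ (0, 3);  λ_9+ρ ↦ (4, 0);  λ_10+ρ ↦ (0, 3);  λ_11+ρ ↦ (0, 2);  λ_12+ρ ↦ (0, 0);  λ_13+ρ ↦ (0, 2);  λ_14+ρ ↦ (0, 0);  λ_15+ρ ↦ (3, 1);  λ_16+ρ ↦ (3, 1);  λ_17+ρ ↦ (0, 2);  λ_18+ρ ↦ (0, 0);  λ_19+ρ ↦ (0, 0)

Linkage partition of the 19 weights (6 classes, p=5):

[[1, 5, 8, 10], [2, 3, 11, 13, 17], [4, 12, 14, 18, 19], [6, 15, 16], [7], [9]]


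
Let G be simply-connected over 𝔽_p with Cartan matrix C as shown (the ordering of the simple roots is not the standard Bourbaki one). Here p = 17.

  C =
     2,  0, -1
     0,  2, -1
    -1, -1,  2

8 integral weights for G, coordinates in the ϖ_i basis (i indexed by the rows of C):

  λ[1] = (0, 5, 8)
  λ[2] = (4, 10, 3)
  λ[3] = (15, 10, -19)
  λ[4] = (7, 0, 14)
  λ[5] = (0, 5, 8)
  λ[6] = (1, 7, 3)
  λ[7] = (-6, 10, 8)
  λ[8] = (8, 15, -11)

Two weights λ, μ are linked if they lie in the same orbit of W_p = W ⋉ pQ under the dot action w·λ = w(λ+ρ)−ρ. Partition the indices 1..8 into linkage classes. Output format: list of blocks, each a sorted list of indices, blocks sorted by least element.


Cartan matrix: type A_3 (|W|=24); un-permuting the 3 rows.

W_17-reps of the 8 weights in Ā_17 (same 3-coord order as C):

  1: (1, 6, 9)
  2: (2, 8, 4)
  3: (1, 6, 9)
  4: (1, 6, 9)
  5: (1, 6, 9)
  6: (2, 8, 4)
  7: (2, 8, 4)
  8: (1, 6, 9)

Linkage partition of the 8 weights (2 classes, p=17):

[[1, 3, 4, 5, 8], [2, 6, 7]]


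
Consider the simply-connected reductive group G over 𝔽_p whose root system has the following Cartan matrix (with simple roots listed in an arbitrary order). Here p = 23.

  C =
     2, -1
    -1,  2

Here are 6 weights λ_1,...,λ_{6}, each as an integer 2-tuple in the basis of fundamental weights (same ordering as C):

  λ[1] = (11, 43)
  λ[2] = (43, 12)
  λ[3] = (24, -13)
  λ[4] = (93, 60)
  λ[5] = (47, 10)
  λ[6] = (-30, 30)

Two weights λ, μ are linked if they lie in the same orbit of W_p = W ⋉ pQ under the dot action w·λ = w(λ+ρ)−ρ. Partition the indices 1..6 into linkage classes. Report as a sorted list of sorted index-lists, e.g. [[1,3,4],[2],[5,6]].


C ↔ A_2 under row/col permutation; |W(A_2)| = 6.

Each λ_j+ρ reduced to Ā_23; 2-tuples below use C's row order:

    λ_1 → (11, 10)
    λ_2 → (11, 10)
    λ_3 → (11, 10)
    λ_4 → (15, 6)
    λ_5 → (11, 10)
    λ_6 → (15, 6)

Linkage partition of the 6 weights (2 classes, p=23):

[[1, 2, 3, 5], [4, 6]]


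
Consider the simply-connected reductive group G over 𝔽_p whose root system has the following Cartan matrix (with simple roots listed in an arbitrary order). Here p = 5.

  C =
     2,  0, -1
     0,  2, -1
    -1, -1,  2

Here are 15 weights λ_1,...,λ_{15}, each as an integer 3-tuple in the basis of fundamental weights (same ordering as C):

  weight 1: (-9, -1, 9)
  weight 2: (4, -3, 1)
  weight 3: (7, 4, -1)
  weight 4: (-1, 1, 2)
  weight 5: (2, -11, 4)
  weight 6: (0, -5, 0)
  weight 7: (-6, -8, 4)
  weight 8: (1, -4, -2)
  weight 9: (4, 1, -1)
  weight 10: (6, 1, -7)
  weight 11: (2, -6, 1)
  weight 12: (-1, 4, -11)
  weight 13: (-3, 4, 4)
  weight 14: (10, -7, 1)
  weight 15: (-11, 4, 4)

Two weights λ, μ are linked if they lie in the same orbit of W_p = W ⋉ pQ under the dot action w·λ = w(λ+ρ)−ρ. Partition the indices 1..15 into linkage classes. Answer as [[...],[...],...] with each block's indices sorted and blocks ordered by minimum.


Dynkin diagram of C (from the 4 off-diagonal −1 entries): A_3.

Each λ_j+ρ reduced to Ā_5; 3-tuples below use C's row order:

  1: (0, 2, 3);  2: (3, 0, 0);  3: (3, 0, 0);  4: (0, 2, 3);  5: (3, 0, 0);  6: (2, 1, 1);  7: (0, 2, 3);  8: (2, 1, 1);  9: (3, 0, 0);  10: (1, 2, 1);  11: (0, 2, 3);  12: (0, 5, 0);  13: (3, 0, 0);  14: (1, 2, 1);  15: (0, 5, 0)

Partition of {1..15} into 5 W_5-dot-orbits:

[[1, 4, 7, 11], [2, 3, 5, 9, 13], [6, 8], [10, 14], [12, 15]]


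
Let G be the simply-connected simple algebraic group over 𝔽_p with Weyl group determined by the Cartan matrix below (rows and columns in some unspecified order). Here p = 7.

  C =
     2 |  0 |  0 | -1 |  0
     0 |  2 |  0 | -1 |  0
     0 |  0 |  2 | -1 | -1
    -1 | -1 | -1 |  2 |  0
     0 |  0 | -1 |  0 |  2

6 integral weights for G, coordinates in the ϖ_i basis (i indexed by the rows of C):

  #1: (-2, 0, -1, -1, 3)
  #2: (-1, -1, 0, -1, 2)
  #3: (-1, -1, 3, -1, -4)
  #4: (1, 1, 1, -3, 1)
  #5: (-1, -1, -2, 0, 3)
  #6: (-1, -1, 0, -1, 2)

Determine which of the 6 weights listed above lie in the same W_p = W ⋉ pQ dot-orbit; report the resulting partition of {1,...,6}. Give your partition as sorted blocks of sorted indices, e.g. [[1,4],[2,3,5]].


Type D_5, rank 5, |W|=1920; reorder rows/cols to standard.

Alcove-folded reps (p=7, 6 weights, presented ϖ-order):

    λ_1 → (0, 0, 1, 0, 3)
    λ_2 → (0, 0, 1, 0, 3)
    λ_3 → (0, 0, 1, 0, 3)
    λ_4 → (0, 0, 0, 2, 2)
    λ_5 → (0, 0, 1, 0, 3)
    λ_6 → (0, 0, 1, 0, 3)

Grouping the 6 weights by Ā_7-representative: 2 linkage classes.

[[1, 2, 3, 5, 6], [4]]


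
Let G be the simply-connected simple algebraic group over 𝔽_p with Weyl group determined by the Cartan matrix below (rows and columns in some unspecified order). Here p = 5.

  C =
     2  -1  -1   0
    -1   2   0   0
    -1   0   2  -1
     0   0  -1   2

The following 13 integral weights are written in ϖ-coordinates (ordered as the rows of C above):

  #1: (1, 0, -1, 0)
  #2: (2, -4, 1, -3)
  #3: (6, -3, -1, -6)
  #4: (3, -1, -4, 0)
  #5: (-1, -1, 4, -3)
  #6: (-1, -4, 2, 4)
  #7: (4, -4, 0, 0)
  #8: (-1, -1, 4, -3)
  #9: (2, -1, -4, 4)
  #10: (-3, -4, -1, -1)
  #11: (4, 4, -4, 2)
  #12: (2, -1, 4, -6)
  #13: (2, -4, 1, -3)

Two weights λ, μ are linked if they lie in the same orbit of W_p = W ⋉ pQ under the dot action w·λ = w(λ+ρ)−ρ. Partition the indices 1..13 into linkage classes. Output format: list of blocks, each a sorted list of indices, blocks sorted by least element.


Cartan matrix: type A_4 (|W|=120); un-permuting the 4 rows.

Folding the 13 weights λ_j+ρ into Ā_5 (reps in the given 4-coord order):

  λ_1 → (2, 1, 0, 1)
  λ_2 → (0, 3, 0, 2)
  λ_3 → (0, 0, 3, 2)
  λ_4 → (1, 0, 1, 2)
  λ_5 → (0, 0, 3, 2)
  λ_6 → (0, 3, 0, 2)
  λ_7 → (2, 1, 0, 1)
  λ_8 → (0, 0, 3, 2)
  λ_9 → (0, 0, 3, 2)
  λ_10 → (0, 0, 2, 3)
  λ_11 → (0, 0, 2, 3)
  λ_12 → (0, 3, 0, 2)
  λ_13 → (0, 3, 0, 2)

The 13 indices split into 5 linkage classes (same alcove rep ⇔ same W_5-dot-orbit):

[[1, 7], [2, 6, 12, 13], [3, 5, 8, 9], [4], [10, 11]]


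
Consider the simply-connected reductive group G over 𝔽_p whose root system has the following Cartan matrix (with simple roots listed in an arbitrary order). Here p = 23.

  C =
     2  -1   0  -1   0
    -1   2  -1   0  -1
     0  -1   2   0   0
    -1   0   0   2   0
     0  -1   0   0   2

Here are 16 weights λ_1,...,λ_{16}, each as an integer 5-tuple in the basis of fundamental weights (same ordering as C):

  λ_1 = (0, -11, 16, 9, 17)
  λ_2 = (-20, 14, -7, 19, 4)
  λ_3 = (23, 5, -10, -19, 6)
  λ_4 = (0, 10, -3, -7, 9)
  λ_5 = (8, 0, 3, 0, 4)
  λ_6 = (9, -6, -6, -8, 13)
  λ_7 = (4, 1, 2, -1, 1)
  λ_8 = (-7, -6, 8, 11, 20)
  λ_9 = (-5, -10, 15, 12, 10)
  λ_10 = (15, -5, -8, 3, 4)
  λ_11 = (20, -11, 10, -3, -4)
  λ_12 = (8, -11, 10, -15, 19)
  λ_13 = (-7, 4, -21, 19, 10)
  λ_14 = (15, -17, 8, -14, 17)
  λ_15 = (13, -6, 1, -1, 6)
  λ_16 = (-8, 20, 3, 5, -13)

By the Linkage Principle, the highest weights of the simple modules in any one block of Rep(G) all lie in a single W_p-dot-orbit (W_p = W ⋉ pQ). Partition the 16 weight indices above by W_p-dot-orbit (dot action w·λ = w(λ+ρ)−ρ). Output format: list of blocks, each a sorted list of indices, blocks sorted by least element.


D_5 Cartan matrix, 5 simple roots permuted; ρ=(1,1,1,1,1).

Folding the 16 weights λ_j+ρ into Ā_23 (reps in the given 5-coord order):

  λ_1 → (2, 1, 4, 1, 5) · λ_2 → (2, 1, 4, 1, 5) · λ_3 → (2, 1, 4, 4, 6) · λ_4 → (1, 1, 2, 2, 10) · λ_5 → (2, 1, 4, 1, 5) · λ_6 → (5, 2, 3, 0, 2) · λ_7 → (5, 2, 3, 0, 2) · λ_8 → (1, 1, 2, 2, 10) · λ_9 → (5, 2, 3, 0, 2) · λ_10 → (2, 1, 4, 4, 6) · λ_11 → (1, 1, 2, 2, 10) · λ_12 → (2, 1, 4, 1, 5) · λ_13 → (2, 1, 4, 1, 5) · λ_14 → (5, 2, 3, 0, 2) · λ_15 → (5, 2, 3, 0, 2) · λ_16 → (1, 1, 2, 2, 10)

The 16 indices split into 4 linkage classes (same alcove rep ⇔ same W_23-dot-orbit):

[[1, 2, 5, 12, 13], [3, 10], [4, 8, 11, 16], [6, 7, 9, 14, 15]]


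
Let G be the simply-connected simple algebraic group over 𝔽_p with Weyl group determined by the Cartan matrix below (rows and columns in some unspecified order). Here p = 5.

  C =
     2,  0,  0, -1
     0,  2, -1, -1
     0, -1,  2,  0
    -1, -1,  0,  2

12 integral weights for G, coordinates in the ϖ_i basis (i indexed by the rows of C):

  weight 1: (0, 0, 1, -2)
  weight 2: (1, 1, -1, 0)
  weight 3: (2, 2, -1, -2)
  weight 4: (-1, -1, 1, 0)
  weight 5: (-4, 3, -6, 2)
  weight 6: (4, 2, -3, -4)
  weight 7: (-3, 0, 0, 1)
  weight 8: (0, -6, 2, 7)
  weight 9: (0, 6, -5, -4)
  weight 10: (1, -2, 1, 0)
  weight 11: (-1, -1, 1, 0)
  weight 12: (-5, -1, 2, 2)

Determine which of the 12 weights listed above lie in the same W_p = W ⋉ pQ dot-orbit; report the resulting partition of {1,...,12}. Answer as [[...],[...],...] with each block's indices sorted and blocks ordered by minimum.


Cartan matrix: type A_4 (|W|=120); un-permuting the 4 rows.

Ā_5 reps of the 12 weights (A_4, coords as presented):

  λ_1+ρ ↦ (0, 0, 2, 1) · λ_2+ρ ↦ (2, 2, 0, 1) · λ_3+ρ ↦ (2, 2, 0, 1) · λ_4+ρ ↦ (0, 0, 2, 1) · λ_5+ρ ↦ (0, 0, 2, 1) · λ_6+ρ ↦ (2, 2, 0, 1) · λ_7+ρ ↦ (2, 1, 1, 0) · λ_8+ρ ↦ (2, 1, 1, 0) · λ_9+ρ ↦ (0, 0, 2, 1) · λ_10+ρ ↦ (2, 1, 1, 0) · λ_11+ρ ↦ (0, 0, 2, 1) · λ_12+ρ ↦ (2, 1, 1, 0)

3 distinct reps among the 12 weights ⇒ 3 W_5-linkage classes:

[[1, 4, 5, 9, 11], [2, 3, 6], [7, 8, 10, 12]]


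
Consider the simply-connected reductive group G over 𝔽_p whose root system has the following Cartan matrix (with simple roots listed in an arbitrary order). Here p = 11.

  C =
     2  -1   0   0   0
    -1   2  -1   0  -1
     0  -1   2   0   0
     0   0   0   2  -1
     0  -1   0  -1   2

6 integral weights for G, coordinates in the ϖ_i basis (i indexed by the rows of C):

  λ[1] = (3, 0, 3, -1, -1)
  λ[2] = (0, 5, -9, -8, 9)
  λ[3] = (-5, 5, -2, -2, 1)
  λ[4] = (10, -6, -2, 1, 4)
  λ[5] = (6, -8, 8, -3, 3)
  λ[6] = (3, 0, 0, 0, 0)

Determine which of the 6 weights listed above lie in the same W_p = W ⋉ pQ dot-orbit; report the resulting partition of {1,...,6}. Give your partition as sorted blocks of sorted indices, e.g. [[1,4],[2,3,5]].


Dynkin diagram of C (from the 8 off-diagonal −1 entries): D_5.

Ā_11 reps of the 6 weights (D_5, coords as presented):

  [1] (4, 1, 4, 0, 0) · [2] (4, 1, 1, 1, 1) · [3] (4, 1, 1, 1, 1) · [4] (4, 1, 4, 0, 0) · [5] (0, 2, 2, 3, 0) · [6] (4, 1, 1, 1, 1)

Linkage partition of the 6 weights (3 classes, p=11):

[[1, 4], [2, 3, 6], [5]]


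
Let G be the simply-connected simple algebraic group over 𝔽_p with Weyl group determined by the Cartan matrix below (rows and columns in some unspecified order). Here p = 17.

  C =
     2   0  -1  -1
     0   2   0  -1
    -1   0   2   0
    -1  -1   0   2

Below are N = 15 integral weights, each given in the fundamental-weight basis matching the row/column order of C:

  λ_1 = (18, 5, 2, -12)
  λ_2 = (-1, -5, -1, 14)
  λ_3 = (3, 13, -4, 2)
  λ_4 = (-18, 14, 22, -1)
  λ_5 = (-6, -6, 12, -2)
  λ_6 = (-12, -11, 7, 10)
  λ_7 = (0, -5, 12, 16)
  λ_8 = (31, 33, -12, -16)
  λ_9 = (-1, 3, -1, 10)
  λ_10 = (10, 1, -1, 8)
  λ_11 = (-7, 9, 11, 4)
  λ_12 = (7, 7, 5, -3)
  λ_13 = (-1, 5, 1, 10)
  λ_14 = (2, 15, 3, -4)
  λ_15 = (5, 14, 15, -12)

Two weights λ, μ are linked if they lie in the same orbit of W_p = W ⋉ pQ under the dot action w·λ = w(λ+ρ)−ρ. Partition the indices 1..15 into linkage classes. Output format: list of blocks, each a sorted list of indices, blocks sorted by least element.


Dynkin diagram of C (from the 6 off-diagonal −1 entries): A_4.

λ_j+ρ reflected into Ā_17 (⟨·,θ^∨⟩≤17); 4-tuples as given:

  λ_1+ρ ↦ (6, 0, 2, 6) · λ_2+ρ ↦ (0, 4, 0, 11) · λ_3+ρ ↦ (0, 10, 1, 3) · λ_4+ρ ↦ (0, 4, 0, 11) · λ_5+ρ ↦ (5, 5, 2, 1) · λ_6+ρ ↦ (2, 0, 1, 8) · λ_7+ρ ↦ (0, 10, 1, 3) · λ_8+ρ ↦ (0, 4, 0, 11) · λ_9+ρ ↦ (0, 4, 0, 11) · λ_10+ρ ↦ (6, 0, 2, 6) · λ_11+ρ ↦ (5, 5, 2, 1) · λ_12+ρ ↦ (6, 3, 3, 2) · λ_13+ρ ↦ (0, 4, 0, 11) · λ_14+ρ ↦ (0, 10, 1, 3) · λ_15+ρ ↦ (5, 5, 2, 1)

6 distinct reps among the 15 weights ⇒ 6 W_17-linkage classes:

[[1, 10], [2, 4, 8, 9, 13], [3, 7, 14], [5, 11, 15], [6], [12]]


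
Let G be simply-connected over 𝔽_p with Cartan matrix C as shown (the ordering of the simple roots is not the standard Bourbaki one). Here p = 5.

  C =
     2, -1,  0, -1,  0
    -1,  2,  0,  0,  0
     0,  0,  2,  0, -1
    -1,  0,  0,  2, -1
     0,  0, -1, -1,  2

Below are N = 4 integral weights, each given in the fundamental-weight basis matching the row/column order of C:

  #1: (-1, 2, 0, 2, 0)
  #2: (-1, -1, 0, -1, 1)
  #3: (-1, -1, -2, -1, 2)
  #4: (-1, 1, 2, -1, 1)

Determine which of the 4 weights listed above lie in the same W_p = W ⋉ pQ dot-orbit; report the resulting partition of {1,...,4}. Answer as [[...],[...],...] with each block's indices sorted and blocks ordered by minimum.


A_5 Cartan matrix, 5 simple roots permuted; ρ=(1,1,1,1,1).

W_5-reps of the 4 weights in Ā_5 (same 5-coord order as C):

    1: (0, 0, 1, 2, 1)
    2: (0, 0, 1, 0, 2)
    3: (0, 0, 1, 0, 2)
    4: (0, 0, 1, 0, 2)

2 distinct reps among the 4 weights ⇒ 2 W_5-linkage classes:

[[1], [2, 3, 4]]


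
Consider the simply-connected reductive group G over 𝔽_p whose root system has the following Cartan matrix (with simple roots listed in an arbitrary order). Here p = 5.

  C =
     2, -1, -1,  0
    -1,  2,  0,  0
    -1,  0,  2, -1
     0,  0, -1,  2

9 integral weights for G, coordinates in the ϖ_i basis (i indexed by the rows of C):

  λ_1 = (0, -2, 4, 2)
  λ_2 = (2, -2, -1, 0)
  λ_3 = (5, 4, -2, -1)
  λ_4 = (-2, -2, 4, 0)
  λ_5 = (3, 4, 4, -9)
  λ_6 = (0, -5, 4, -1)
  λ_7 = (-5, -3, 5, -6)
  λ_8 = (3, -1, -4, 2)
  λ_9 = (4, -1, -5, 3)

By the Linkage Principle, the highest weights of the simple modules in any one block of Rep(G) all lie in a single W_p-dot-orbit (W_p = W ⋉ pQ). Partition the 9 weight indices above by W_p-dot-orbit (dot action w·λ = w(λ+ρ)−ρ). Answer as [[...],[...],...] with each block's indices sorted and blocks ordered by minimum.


C ↔ A_4 under row/col permutation; |W(A_4)| = 120.

Alcove-folded reps (p=5, 9 weights, presented ϖ-order):

  λ_1+ρ ↦ (3, 0, 1, 1);  λ_2+ρ ↦ (2, 1, 0, 1);  λ_3+ρ ↦ (1, 0, 4, 0);  λ_4+ρ ↦ (1, 0, 3, 0);  λ_5+ρ ↦ (1, 0, 3, 0);  λ_6+ρ ↦ (3, 0, 1, 1);  λ_7+ρ ↦ (3, 0, 1, 1);  λ_8+ρ ↦ (1, 0, 3, 0);  λ_9+ρ ↦ (1, 0, 4, 0)

Partition of {1..9} into 4 W_5-dot-orbits:

[[1, 6, 7], [2], [3, 9], [4, 5, 8]]


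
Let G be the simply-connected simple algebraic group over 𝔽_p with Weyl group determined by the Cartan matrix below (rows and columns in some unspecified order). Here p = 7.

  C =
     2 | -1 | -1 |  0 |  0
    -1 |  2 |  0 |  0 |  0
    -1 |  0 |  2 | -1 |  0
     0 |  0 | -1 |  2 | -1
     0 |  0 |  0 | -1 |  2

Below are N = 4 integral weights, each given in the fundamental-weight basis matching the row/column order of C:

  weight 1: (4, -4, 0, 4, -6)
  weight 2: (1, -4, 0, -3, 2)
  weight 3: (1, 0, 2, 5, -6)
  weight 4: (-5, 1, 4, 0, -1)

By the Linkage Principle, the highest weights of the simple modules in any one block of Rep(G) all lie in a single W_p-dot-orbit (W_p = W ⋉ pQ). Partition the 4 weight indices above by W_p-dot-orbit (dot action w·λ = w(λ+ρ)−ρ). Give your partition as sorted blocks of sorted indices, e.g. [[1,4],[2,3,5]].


A_5 Cartan matrix, 5 simple roots permuted; ρ=(1,1,1,1,1).

λ_j+ρ reflected into Ā_7 (⟨·,θ^∨⟩≤7); 5-tuples as given:

  λ_1+ρ ↦ (1, 1, 1, 0, 1);  λ_2+ρ ↦ (1, 1, 1, 0, 1);  λ_3+ρ ↦ (2, 2, 1, 1, 0);  λ_4+ρ ↦ (2, 2, 1, 1, 0)

The 4 indices split into 2 linkage classes (same alcove rep ⇔ same W_7-dot-orbit):

[[1, 2], [3, 4]]


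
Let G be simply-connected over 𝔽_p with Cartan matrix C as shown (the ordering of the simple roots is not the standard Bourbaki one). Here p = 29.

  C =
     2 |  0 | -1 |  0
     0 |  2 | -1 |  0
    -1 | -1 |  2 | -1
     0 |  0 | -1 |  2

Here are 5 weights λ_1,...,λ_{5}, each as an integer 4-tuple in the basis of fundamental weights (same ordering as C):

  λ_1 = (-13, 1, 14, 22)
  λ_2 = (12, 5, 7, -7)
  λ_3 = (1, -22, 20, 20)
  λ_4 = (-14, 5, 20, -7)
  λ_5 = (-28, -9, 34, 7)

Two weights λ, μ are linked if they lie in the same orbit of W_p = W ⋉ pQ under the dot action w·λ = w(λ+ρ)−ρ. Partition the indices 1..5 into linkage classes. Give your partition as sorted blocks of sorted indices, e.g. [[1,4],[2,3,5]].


D_4 Cartan matrix, 4 simple roots permuted; ρ=(1,1,1,1).

λ_j+ρ reflected into Ā_29 (⟨·,θ^∨⟩≤29); 4-tuples as given:

  1: (1, 9, 2, 12)
  2: (13, 6, 2, 6)
  3: (13, 6, 2, 6)
  4: (13, 6, 2, 6)
  5: (13, 6, 2, 6)

Partition of {1..5} into 2 W_29-dot-orbits:

[[1], [2, 3, 4, 5]]


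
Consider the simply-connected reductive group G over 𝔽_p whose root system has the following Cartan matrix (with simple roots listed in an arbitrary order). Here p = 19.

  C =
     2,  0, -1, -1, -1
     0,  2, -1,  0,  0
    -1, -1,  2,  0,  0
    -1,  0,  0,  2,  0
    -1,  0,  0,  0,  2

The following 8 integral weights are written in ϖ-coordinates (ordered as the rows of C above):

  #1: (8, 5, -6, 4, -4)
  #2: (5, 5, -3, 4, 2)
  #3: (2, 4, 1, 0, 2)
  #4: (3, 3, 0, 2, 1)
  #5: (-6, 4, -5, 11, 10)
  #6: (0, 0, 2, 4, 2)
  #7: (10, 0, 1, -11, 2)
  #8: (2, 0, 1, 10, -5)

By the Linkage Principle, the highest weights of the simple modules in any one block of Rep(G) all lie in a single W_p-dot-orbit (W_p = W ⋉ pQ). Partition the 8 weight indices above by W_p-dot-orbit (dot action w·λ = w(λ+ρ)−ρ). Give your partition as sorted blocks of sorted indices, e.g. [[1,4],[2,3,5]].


Root system D_5: the 5×5 matrix C matches after relabeling.

W_19-reps of the 8 weights in Ā_19 (same 5-coord order as C):

  [1] (1, 1, 3, 5, 3);  [2] (1, 1, 3, 5, 3);  [3] (3, 5, 2, 1, 3);  [4] (4, 4, 1, 3, 2);  [5] (4, 4, 1, 3, 2);  [6] (1, 1, 3, 5, 3);  [7] (1, 1, 1, 10, 3);  [8] (1, 1, 1, 10, 3)

4 distinct reps among the 8 weights ⇒ 4 W_19-linkage classes:

[[1, 2, 6], [3], [4, 5], [7, 8]]


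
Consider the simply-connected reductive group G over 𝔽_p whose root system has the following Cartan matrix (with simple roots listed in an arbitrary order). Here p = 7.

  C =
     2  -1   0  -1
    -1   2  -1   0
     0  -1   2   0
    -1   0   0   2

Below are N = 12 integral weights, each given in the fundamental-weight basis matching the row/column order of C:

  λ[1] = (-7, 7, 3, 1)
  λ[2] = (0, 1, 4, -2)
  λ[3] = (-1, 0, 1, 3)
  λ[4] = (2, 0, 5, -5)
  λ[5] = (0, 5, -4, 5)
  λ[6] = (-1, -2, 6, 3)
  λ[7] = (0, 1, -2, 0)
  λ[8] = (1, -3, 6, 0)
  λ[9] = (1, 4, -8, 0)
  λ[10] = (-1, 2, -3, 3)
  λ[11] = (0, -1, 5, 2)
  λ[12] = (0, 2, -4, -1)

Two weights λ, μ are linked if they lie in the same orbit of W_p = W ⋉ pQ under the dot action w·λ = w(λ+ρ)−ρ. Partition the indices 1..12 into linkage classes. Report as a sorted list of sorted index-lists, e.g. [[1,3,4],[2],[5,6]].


Root system A_4: the 4×4 matrix C matches after relabeling.

Each λ_j+ρ reduced to Ā_7; 4-tuples below use C's row order:

  λ_1+ρ ↦ (1, 1, 1, 1)
  λ_2+ρ ↦ (0, 2, 4, 0)
  λ_3+ρ ↦ (0, 1, 2, 4)
  λ_4+ρ ↦ (1, 0, 3, 0)
  λ_5+ρ ↦ (1, 0, 3, 0)
  λ_6+ρ ↦ (1, 0, 3, 0)
  λ_7+ρ ↦ (1, 1, 1, 1)
  λ_8+ρ ↦ (0, 2, 4, 0)
  λ_9+ρ ↦ (0, 2, 4, 0)
  λ_10+ρ ↦ (0, 1, 2, 4)
  λ_11+ρ ↦ (1, 0, 3, 0)
  λ_12+ρ ↦ (1, 0, 3, 0)

These 12 weights hit 4 W_7-dot-orbits; sizes (2, 3, 2, 5):

[[1, 7], [2, 8, 9], [3, 10], [4, 5, 6, 11, 12]]


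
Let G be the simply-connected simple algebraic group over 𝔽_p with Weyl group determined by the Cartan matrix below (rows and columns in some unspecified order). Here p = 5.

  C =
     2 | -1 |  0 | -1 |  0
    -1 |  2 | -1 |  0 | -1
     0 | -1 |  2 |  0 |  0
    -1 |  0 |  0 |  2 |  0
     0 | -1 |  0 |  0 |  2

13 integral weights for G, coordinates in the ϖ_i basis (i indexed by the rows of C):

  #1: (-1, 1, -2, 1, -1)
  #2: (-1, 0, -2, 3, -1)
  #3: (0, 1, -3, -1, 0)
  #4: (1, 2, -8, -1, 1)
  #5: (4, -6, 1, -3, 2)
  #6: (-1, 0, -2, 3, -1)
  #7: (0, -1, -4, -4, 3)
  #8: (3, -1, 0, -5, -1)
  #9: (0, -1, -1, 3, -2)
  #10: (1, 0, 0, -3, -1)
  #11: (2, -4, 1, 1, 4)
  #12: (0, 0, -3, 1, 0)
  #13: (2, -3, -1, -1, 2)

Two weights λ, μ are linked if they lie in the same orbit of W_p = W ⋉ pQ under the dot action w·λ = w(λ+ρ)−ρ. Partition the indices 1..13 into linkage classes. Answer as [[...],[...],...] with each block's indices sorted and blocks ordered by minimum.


D_5 Cartan matrix, 5 simple roots permuted; ρ=(1,1,1,1,1).

Ā_5 reps of the 13 weights (D_5, coords as presented):

  λ_1 → (0, 1, 1, 2, 0)
  λ_2 → (0, 0, 1, 4, 0)
  λ_3 → (1, 0, 2, 0, 1)
  λ_4 → (0, 2, 1, 0, 0)
  λ_5 → (0, 2, 1, 0, 0)
  λ_6 → (0, 0, 1, 4, 0)
  λ_7 → (0, 1, 1, 2, 0)
  λ_8 → (0, 0, 1, 4, 0)
  λ_9 → (0, 0, 1, 4, 0)
  λ_10 → (0, 1, 1, 2, 0)
  λ_11 → (0, 1, 1, 2, 0)
  λ_12 → (0, 1, 1, 2, 0)
  λ_13 → (1, 0, 2, 0, 1)

These 13 weights hit 4 W_5-dot-orbits; sizes (5, 4, 2, 2):

[[1, 7, 10, 11, 12], [2, 6, 8, 9], [3, 13], [4, 5]]


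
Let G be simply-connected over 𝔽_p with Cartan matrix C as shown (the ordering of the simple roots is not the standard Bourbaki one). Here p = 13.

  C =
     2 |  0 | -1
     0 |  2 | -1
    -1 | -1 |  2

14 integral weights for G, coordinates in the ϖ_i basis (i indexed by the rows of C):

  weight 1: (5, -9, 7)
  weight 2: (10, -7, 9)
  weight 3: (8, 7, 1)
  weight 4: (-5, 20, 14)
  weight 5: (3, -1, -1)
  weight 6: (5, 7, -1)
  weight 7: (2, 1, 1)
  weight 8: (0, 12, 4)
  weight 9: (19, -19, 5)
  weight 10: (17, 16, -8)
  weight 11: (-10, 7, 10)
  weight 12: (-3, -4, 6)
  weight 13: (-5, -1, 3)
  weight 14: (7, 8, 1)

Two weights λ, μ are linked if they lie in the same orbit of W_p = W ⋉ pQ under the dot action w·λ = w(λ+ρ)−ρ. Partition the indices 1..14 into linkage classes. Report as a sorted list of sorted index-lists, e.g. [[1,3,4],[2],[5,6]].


Type A_3, rank 3, |W|=24; reorder rows/cols to standard.

Folding the 14 weights λ_j+ρ into Ā_13 (reps in the given 3-coord order):

  [1] (5, 7, 0) · [2] (3, 2, 2) · [3] (3, 2, 2) · [4] (3, 2, 2) · [5] (4, 0, 0) · [6] (5, 7, 0) · [7] (3, 2, 2) · [8] (5, 7, 0) · [9] (5, 7, 0) · [10] (2, 3, 2) · [11] (3, 2, 2) · [12] (2, 3, 2) · [13] (4, 0, 0) · [14] (2, 3, 2)

Grouping the 14 weights by Ā_13-representative: 4 linkage classes.

[[1, 6, 8, 9], [2, 3, 4, 7, 11], [5, 13], [10, 12, 14]]


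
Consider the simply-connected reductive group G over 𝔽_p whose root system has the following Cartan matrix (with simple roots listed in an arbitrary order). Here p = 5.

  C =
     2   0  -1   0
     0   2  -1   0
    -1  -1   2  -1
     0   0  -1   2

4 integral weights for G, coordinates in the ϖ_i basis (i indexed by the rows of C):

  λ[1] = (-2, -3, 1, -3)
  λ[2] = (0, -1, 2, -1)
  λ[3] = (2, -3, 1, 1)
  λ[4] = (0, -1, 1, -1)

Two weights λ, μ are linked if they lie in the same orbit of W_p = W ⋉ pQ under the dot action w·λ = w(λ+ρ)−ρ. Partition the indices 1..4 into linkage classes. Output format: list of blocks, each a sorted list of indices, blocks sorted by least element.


C ↔ D_4 under row/col permutation; |W(D_4)| = 192.

Each λ_j+ρ reduced to Ā_5; 4-tuples below use C's row order:

  1: (1, 0, 1, 0);  2: (1, 0, 1, 0);  3: (1, 0, 2, 0);  4: (1, 0, 2, 0)

2 distinct reps among the 4 weights ⇒ 2 W_5-linkage classes:

[[1, 2], [3, 4]]


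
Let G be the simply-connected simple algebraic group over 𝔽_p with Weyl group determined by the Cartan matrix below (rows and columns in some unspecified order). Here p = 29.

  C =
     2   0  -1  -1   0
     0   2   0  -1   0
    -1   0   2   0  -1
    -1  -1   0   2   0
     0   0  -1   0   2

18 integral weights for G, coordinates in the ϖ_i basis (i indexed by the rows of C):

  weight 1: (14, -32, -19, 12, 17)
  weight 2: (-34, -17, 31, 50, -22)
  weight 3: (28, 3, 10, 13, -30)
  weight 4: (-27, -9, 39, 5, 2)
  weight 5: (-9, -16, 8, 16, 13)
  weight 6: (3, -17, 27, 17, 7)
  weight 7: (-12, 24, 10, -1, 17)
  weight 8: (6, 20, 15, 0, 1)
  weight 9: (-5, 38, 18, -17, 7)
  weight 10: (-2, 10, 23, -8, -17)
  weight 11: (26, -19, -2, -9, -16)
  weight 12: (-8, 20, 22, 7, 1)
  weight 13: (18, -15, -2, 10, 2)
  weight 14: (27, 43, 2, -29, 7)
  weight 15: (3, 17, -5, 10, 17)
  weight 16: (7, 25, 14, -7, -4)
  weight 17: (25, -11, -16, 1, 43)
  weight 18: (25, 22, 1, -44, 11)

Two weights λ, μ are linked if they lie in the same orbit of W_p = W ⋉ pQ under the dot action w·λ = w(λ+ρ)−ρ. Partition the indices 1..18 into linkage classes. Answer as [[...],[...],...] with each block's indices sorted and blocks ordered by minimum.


Root system A_5: the 5×5 matrix C matches after relabeling.

λ_j+ρ reflected into Ā_29 (⟨·,θ^∨⟩≤29); 5-tuples as given:

    λ_1 → (15, 8, 0, 3, 1)
    λ_2 → (7, 3, 0, 1, 16)
    λ_3 → (0, 0, 0, 11, 4)
    λ_4 → (2, 6, 1, 6, 11)
    λ_5 → (2, 6, 1, 6, 11)
    λ_6 → (7, 3, 0, 1, 16)
    λ_7 → (0, 0, 0, 11, 4)
    λ_8 → (7, 3, 0, 1, 16)
    λ_9 → (6, 2, 9, 4, 1)
    λ_10 → (7, 3, 0, 1, 16)
    λ_11 → (15, 8, 0, 3, 1)
    λ_12 → (7, 3, 0, 1, 16)
    λ_13 → (15, 8, 0, 3, 1)
    λ_14 → (15, 8, 0, 3, 1)
    λ_15 → (0, 0, 0, 11, 4)
    λ_16 → (2, 6, 1, 6, 11)
    λ_17 → (15, 8, 0, 3, 1)
    λ_18 → (2, 6, 1, 6, 11)

The 18 indices split into 5 linkage classes (same alcove rep ⇔ same W_29-dot-orbit):

[[1, 11, 13, 14, 17], [2, 6, 8, 10, 12], [3, 7, 15], [4, 5, 16, 18], [9]]


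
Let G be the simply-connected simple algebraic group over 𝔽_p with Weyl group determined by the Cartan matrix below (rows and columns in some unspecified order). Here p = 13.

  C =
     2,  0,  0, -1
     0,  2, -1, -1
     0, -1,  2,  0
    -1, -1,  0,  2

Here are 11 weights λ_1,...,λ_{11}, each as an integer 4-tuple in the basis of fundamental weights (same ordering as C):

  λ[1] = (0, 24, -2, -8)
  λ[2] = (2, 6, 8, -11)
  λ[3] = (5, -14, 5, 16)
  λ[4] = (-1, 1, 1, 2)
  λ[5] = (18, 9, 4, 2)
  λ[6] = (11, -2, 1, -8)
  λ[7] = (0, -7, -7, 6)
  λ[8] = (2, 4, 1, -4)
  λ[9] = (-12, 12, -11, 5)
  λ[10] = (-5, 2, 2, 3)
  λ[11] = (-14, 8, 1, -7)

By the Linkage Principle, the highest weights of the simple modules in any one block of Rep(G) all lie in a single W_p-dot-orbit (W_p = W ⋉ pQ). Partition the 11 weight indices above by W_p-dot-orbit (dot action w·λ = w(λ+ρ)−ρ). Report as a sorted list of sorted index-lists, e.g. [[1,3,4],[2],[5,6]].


Cartan matrix: type A_4 (|W|=120); un-permuting the 4 rows.

Alcove-folded reps (p=13, 11 weights, presented ϖ-order):

  1: (4, 1, 6, 1)
  2: (4, 3, 3, 0)
  3: (4, 3, 3, 0)
  4: (0, 2, 2, 3)
  5: (0, 2, 2, 3)
  6: (4, 1, 6, 1)
  7: (4, 1, 6, 1)
  8: (0, 2, 2, 3)
  9: (0, 2, 2, 3)
  10: (4, 3, 3, 0)
  11: (0, 2, 2, 3)

The 11 indices split into 3 linkage classes (same alcove rep ⇔ same W_13-dot-orbit):

[[1, 6, 7], [2, 3, 10], [4, 5, 8, 9, 11]]


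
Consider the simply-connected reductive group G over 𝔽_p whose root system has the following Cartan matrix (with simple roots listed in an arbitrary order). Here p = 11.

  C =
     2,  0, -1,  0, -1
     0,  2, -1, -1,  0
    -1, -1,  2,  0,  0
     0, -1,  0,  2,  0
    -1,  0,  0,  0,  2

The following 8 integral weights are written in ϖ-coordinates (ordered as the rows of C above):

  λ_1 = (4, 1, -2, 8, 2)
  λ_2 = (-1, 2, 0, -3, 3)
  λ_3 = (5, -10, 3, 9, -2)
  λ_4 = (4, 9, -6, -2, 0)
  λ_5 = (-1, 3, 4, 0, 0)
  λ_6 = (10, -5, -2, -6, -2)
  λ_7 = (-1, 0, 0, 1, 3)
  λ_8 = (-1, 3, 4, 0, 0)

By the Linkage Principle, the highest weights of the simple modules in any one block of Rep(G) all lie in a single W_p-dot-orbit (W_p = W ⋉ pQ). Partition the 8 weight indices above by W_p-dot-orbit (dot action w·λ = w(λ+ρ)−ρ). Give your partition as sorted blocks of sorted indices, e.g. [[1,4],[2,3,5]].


Root system A_5: the 5×5 matrix C matches after relabeling.

W_11-reps of the 8 weights in Ā_11 (same 5-coord order as C):

  [1] (0, 1, 1, 2, 4)
  [2] (0, 1, 1, 2, 4)
  [3] (0, 4, 5, 1, 1)
  [4] (0, 4, 5, 1, 1)
  [5] (0, 4, 5, 1, 1)
  [6] (0, 4, 5, 1, 1)
  [7] (0, 1, 1, 2, 4)
  [8] (0, 4, 5, 1, 1)

Grouping the 8 weights by Ā_11-representative: 2 linkage classes.

[[1, 2, 7], [3, 4, 5, 6, 8]]


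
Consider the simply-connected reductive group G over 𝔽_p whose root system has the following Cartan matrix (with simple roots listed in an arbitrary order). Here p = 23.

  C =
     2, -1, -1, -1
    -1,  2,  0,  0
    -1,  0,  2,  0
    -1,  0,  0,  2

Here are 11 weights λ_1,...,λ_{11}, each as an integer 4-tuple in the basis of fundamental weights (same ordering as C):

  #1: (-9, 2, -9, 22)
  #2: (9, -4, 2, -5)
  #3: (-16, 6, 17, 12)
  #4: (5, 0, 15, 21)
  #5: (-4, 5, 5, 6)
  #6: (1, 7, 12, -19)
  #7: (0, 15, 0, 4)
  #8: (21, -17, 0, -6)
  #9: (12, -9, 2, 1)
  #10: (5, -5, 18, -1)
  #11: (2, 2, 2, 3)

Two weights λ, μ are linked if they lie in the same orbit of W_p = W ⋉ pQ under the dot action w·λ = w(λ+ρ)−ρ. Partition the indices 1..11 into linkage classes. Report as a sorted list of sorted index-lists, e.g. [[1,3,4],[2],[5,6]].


Dynkin diagram of C (from the 6 off-diagonal −1 entries): D_4.

W_23-reps of the 11 weights in Ā_23 (same 4-coord order as C):

  λ_1+ρ ↦ (5, 8, 3, 2);  λ_2+ρ ↦ (3, 3, 3, 4);  λ_3+ρ ↦ (5, 8, 3, 2);  λ_4+ρ ↦ (0, 16, 1, 5);  λ_5+ρ ↦ (3, 3, 3, 4);  λ_6+ρ ↦ (5, 8, 3, 2);  λ_7+ρ ↦ (0, 16, 1, 5);  λ_8+ρ ↦ (0, 16, 1, 5);  λ_9+ρ ↦ (5, 8, 3, 2);  λ_10+ρ ↦ (0, 2, 17, 2);  λ_11+ρ ↦ (3, 3, 3, 4)

Linkage partition of the 11 weights (4 classes, p=23):

[[1, 3, 6, 9], [2, 5, 11], [4, 7, 8], [10]]


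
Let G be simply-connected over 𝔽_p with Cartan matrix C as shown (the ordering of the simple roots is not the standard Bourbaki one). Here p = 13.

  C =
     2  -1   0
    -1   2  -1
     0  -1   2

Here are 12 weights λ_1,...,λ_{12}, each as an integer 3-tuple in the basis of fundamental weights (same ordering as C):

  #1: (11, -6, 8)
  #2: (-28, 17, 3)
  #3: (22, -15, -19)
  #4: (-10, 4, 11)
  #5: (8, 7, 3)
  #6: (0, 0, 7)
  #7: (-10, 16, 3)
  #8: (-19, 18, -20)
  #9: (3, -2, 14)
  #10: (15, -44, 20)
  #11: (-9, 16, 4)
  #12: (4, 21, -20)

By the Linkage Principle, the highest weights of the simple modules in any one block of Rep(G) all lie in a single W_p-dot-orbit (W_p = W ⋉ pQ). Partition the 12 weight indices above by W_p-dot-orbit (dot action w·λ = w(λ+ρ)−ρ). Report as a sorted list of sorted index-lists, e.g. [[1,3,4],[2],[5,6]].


Type A_3, rank 3, |W|=24; reorder rows/cols to standard.

Alcove-folded reps (p=13, 12 weights, presented ϖ-order):

  λ_1+ρ ↦ (4, 5, 1) · λ_2+ρ ↦ (1, 4, 4) · λ_3+ρ ↦ (4, 5, 1) · λ_4+ρ ↦ (1, 4, 4) · λ_5+ρ ↦ (1, 4, 4) · λ_6+ρ ↦ (1, 1, 8) · λ_7+ρ ↦ (1, 4, 4) · λ_8+ρ ↦ (1, 7, 0) · λ_9+ρ ↦ (1, 1, 8) · λ_10+ρ ↦ (4, 5, 1) · λ_11+ρ ↦ (1, 4, 4) · λ_12+ρ ↦ (3, 5, 1)

Linkage partition of the 12 weights (5 classes, p=13):

[[1, 3, 10], [2, 4, 5, 7, 11], [6, 9], [8], [12]]


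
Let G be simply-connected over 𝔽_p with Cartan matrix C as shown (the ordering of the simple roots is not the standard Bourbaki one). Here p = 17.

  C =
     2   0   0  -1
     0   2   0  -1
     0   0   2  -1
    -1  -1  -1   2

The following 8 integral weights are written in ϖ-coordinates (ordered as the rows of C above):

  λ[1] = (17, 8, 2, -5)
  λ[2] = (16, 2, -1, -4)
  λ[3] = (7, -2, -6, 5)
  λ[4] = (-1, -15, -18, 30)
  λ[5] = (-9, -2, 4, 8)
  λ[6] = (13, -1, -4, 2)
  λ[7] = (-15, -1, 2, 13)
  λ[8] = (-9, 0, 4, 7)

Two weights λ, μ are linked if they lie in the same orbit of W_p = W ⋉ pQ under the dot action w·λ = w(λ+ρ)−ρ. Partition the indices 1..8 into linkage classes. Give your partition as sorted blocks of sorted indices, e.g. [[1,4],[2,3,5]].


Dynkin diagram of C (from the 6 off-diagonal −1 entries): D_4.

Folding the 8 weights λ_j+ρ into Ā_17 (reps in the given 4-coord order):

    1: (8, 1, 5, 0)
    2: (14, 0, 3, 0)
    3: (8, 1, 5, 0)
    4: (14, 0, 3, 0)
    5: (8, 1, 5, 0)
    6: (14, 0, 3, 0)
    7: (14, 0, 3, 0)
    8: (8, 1, 5, 0)

Grouping the 8 weights by Ā_17-representative: 2 linkage classes.

[[1, 3, 5, 8], [2, 4, 6, 7]]


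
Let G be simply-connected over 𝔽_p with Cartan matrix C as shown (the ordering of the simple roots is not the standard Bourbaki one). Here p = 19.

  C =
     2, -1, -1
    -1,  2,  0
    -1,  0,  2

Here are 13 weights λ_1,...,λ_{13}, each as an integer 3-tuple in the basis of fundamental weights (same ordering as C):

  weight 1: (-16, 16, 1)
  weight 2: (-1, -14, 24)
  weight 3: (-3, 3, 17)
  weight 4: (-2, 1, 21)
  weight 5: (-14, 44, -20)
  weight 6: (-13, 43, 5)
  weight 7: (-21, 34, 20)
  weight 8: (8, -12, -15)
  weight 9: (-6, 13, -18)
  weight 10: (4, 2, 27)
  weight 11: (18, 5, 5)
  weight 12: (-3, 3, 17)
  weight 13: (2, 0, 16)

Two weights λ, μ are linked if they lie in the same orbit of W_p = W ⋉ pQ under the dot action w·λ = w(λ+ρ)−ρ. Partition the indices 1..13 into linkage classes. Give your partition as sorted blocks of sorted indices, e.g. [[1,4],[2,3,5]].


Type A_3, rank 3, |W|=24; reorder rows/cols to standard.

W_19-reps of the 13 weights in Ā_19 (same 3-coord order as C):

  λ_1 → (2, 2, 13);  λ_2 → (7, 6, 6);  λ_3 → (2, 1, 15);  λ_4 → (2, 1, 15);  λ_5 → (7, 6, 6);  λ_6 → (7, 6, 6);  λ_7 → (2, 1, 15);  λ_8 → (9, 5, 2);  λ_9 → (9, 5, 2);  λ_10 → (9, 5, 2);  λ_11 → (7, 6, 6);  λ_12 → (2, 1, 15);  λ_13 → (2, 1, 15)

Grouping the 13 weights by Ā_19-representative: 4 linkage classes.

[[1], [2, 5, 6, 11], [3, 4, 7, 12, 13], [8, 9, 10]]


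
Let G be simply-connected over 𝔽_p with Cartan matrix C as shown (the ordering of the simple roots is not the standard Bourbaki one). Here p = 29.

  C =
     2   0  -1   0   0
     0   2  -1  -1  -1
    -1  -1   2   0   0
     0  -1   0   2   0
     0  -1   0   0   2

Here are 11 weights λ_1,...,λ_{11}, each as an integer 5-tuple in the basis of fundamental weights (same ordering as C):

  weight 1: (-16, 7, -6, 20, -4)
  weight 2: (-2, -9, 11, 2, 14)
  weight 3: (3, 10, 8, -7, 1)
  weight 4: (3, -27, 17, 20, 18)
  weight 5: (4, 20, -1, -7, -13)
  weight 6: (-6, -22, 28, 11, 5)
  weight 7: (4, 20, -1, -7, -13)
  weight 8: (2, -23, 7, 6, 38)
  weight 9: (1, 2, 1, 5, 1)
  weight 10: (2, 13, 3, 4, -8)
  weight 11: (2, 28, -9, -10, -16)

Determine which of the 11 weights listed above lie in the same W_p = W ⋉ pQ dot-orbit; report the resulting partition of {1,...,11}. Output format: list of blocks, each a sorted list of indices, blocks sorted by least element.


Type D_5, rank 5, |W|=1920; reorder rows/cols to standard.

W_29-reps of the 11 weights in Ā_29 (same 5-coord order as C):

  1: (5, 3, 0, 6, 12)
  2: (1, 3, 3, 5, 7)
  3: (2, 3, 2, 6, 2)
  4: (1, 3, 3, 5, 7)
  5: (5, 3, 0, 6, 12)
  6: (5, 3, 0, 6, 12)
  7: (5, 3, 0, 6, 12)
  8: (1, 3, 3, 5, 7)
  9: (2, 3, 2, 6, 2)
  10: (1, 3, 3, 5, 7)
  11: (5, 3, 0, 6, 12)

Grouping the 11 weights by Ā_29-representative: 3 linkage classes.

[[1, 5, 6, 7, 11], [2, 4, 8, 10], [3, 9]]


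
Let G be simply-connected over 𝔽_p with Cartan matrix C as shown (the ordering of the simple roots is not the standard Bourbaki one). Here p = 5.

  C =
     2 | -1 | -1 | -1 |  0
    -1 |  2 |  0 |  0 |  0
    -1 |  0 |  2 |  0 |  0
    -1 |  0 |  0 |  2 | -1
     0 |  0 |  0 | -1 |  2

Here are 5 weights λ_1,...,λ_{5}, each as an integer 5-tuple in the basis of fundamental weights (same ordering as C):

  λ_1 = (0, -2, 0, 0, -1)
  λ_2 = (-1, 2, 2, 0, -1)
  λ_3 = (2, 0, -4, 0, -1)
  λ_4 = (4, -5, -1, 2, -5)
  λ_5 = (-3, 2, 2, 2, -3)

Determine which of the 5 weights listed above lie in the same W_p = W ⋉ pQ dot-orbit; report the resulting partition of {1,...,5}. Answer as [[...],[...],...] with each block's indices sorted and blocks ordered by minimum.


D_5 Cartan matrix, 5 simple roots permuted; ρ=(1,1,1,1,1).

Each λ_j+ρ reduced to Ā_5; 5-tuples below use C's row order:

  λ_1 → (0, 1, 1, 1, 0);  λ_2 → (0, 1, 1, 1, 0);  λ_3 → (0, 1, 3, 0, 0);  λ_4 → (0, 1, 3, 0, 0);  λ_5 → (0, 1, 1, 1, 0)

Linkage partition of the 5 weights (2 classes, p=5):

[[1, 2, 5], [3, 4]]


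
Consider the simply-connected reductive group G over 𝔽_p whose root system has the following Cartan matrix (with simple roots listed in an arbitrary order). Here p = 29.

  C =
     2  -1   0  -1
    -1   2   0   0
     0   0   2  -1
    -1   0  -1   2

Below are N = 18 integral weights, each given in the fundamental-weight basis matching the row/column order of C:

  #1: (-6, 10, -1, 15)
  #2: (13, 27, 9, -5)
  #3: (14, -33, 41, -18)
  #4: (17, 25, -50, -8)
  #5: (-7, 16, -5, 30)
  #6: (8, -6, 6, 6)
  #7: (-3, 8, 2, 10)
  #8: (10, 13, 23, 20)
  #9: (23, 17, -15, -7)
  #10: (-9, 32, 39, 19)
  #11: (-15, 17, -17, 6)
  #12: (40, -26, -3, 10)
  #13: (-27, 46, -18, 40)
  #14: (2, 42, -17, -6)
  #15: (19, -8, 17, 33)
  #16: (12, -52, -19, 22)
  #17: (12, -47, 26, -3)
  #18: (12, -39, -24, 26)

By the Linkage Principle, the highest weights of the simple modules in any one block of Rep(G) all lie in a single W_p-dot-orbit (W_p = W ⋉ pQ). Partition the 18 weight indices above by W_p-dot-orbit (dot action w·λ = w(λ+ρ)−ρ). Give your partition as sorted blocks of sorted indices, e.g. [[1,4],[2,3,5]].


Root system A_4: the 4×4 matrix C matches after relabeling.

Each λ_j+ρ reduced to Ā_29; 4-tuples below use C's row order:

  λ_1 → (5, 6, 0, 11)
  λ_2 → (1, 9, 4, 9)
  λ_3 → (4, 8, 2, 12)
  λ_4 → (2, 7, 3, 9)
  λ_5 → (4, 2, 9, 12)
  λ_6 → (4, 5, 7, 7)
  λ_7 → (2, 7, 3, 9)
  λ_8 → (4, 8, 2, 12)
  λ_9 → (4, 5, 7, 7)
  λ_10 → (4, 2, 9, 12)
  λ_11 → (4, 5, 7, 7)
  λ_12 → (4, 2, 9, 12)
  λ_13 → (4, 8, 2, 12)
  λ_14 → (4, 8, 2, 12)
  λ_15 → (4, 5, 7, 7)
  λ_16 → (4, 5, 7, 7)
  λ_17 → (4, 2, 9, 12)
  λ_18 → (4, 2, 9, 12)

Partition of {1..18} into 6 W_29-dot-orbits:

[[1], [2], [3, 8, 13, 14], [4, 7], [5, 10, 12, 17, 18], [6, 9, 11, 15, 16]]


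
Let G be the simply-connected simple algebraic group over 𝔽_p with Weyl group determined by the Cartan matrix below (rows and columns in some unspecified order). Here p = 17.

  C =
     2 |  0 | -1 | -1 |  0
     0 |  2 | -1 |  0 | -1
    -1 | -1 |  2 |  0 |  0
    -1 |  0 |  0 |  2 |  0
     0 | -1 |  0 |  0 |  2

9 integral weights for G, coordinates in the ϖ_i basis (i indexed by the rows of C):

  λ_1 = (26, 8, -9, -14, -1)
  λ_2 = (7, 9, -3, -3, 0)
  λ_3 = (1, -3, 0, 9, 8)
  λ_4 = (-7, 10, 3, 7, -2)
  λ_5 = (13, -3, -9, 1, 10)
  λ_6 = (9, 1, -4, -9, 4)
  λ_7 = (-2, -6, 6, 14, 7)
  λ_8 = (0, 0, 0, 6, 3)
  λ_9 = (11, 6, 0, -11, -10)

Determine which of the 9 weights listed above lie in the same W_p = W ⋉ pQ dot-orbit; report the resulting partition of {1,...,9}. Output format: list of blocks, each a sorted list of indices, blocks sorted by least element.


Dynkin diagram of C (from the 8 off-diagonal −1 entries): A_5.

W_17-reps of the 9 weights in Ā_17 (same 5-coord order as C):

  1: (4, 8, 2, 2, 1) · 2: (4, 8, 2, 2, 1) · 3: (1, 1, 1, 7, 4) · 4: (4, 8, 2, 2, 1) · 5: (4, 8, 2, 2, 1) · 6: (1, 1, 1, 7, 4) · 7: (1, 1, 1, 7, 4) · 8: (1, 1, 1, 7, 4) · 9: (1, 1, 1, 7, 4)

The 9 indices split into 2 linkage classes (same alcove rep ⇔ same W_17-dot-orbit):

[[1, 2, 4, 5], [3, 6, 7, 8, 9]]
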